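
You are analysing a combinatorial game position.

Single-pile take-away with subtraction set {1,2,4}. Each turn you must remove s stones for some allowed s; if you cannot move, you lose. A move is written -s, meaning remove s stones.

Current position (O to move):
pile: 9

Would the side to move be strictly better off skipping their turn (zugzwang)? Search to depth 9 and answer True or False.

zugzwang(9, O) = True

p1 O@[9]: -1[8]-1* -2[7]-1 -4[5]-1
p2 X@[8]: -1[7]-1 -2[6]+1* -4[4]-1
p3 O@[6]: -1[5]-1* -2[4]-1 -4[2]-1
p4 X@[5]: -1[4]-1 -2[3]+1* -4[1]-1
p5 O@[3]: -1[2]-1* -2[1]-1
p6 X@[2]: -1[1]-1 -2[0]+1*
p7 O@[0] terminal -1; root [9] d9
if O skipped the turn, X would face:
~ p1 X@[9]: -1[8]-1* -2[7]-1 -4[5]-1
~ p2 O@[8]: -1[7]-1 -2[6]+1* -4[4]-1
~ p3 X@[6]: -1[5]-1* -2[4]-1 -4[2]-1
~ p4 O@[5]: -1[4]-1 -2[3]+1* -4[1]-1
~ p5 X@[3]: -1[2]-1* -2[1]-1
~ p6 O@[2]: -1[1]-1 -2[0]+1*
~ p7 X@[0] terminal -1; root [9] d9
compare (O): move=-1 vs pass=+1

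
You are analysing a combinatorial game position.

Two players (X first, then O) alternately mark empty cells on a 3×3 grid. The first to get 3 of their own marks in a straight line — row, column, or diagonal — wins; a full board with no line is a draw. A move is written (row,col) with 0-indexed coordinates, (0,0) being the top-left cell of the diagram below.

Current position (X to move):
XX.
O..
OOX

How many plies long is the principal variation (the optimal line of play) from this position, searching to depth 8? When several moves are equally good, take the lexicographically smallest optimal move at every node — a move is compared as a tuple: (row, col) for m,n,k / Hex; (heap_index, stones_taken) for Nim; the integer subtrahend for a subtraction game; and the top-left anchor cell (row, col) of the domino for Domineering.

[XX./O../OOX] X move#1: (0,2):+1/XXX/O../OOX*, (1,1):+1/XX./OX./OOX, (1,2):+1/XX./O.X/OOX
[XXX/O../OOX] end (terminal -1, O#2); searched XX./O../OOX to 8

PV length from [XX./O../OOX]: 1 ply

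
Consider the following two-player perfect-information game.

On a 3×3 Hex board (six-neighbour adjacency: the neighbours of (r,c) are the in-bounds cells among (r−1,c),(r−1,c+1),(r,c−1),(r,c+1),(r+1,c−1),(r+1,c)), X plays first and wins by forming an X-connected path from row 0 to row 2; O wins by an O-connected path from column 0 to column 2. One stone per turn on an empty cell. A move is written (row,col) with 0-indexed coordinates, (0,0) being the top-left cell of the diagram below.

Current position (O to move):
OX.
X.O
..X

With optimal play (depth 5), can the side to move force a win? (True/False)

O winning at [OX./X.O/..X]: True

ply 1, O at OX./X.O/..X | (0,2)=-1→OXO/X.O/..X; (1,1)=-1→OX./XOO/..X; (2,0)=+1→OX./X.O/O.X*; (2,1)=-1→OX./X.O/.OX
ply 2, X at OX./X.O/O.X | (0,2)=-1→OXX/X.O/O.X*; (1,1)=-1→OX./XXO/O.X; (2,1)=-1→OX./X.O/OXX
ply 3, O at OXX/X.O/O.X | (1,1)=+1→OXX/XOO/O.X*; (2,1)=+1→OXX/X.O/OOX
ply 4: OXX/XOO/O.X is terminal -1 (X); from OX./X.O/..X depth 5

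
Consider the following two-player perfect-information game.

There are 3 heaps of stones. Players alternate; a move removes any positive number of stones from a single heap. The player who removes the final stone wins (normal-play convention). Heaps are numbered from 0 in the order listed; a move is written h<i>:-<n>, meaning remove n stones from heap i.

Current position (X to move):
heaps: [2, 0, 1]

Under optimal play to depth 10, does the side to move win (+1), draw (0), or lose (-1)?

ply 1, X at (2,0,1) | h0:-1=+1→(1,0,1)*; h0:-2=-1→(0,0,1); h2:-1=-1→(2,0,0)
ply 2, O at (1,0,1) | h0:-1=-1→(0,0,1)*; h2:-1=-1→(1,0,0)
ply 3, X at (0,0,1) | h2:-1=+1→(0,0,0)*
ply 4: (0,0,0) is terminal -1 (O); from (2,0,1) depth 10

value((2,0,1), X) = +1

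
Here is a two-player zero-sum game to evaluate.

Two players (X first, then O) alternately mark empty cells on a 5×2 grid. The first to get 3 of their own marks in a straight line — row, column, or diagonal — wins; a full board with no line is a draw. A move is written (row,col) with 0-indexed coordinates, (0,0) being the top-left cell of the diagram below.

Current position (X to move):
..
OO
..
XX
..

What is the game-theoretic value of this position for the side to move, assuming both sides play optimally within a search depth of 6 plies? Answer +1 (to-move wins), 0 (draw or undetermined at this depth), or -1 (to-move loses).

p1 X@[../OO/../XX/..]: (0,0)[X./OO/../XX/..]+0* (0,1)[.X/OO/../XX/..]+0 (2,0)[../OO/X./XX/..]+0 (2,1)[../OO/.X/XX/..]+0 (4,0)[../OO/../XX/X.]+0 (4,1)[../OO/../XX/.X]+0
p2 O@[X./OO/../XX/..]: (0,1)[XO/OO/../XX/..]+0* (2,0)[X./OO/O./XX/..]+0 (2,1)[X./OO/.O/XX/..]+0 (4,0)[X./OO/../XX/O.]+0 (4,1)[X./OO/../XX/.O]+0
p3 X@[XO/OO/../XX/..]: (2,0)[XO/OO/X./XX/..]-1 (2,1)[XO/OO/.X/XX/..]+0* (4,0)[XO/OO/../XX/X.]-1 (4,1)[XO/OO/../XX/.X]-1
p4 O@[XO/OO/.X/XX/..]: (2,0)[XO/OO/OX/XX/..]-1 (4,0)[XO/OO/.X/XX/O.]-1 (4,1)[XO/OO/.X/XX/.O]+0*
p5 X@[XO/OO/.X/XX/.O]: (2,0)[XO/OO/XX/XX/.O]+0* (4,0)[XO/OO/.X/XX/XO]+0
p6 O@[XO/OO/XX/XX/.O]: (4,0)[XO/OO/XX/XX/OO]+0*
p7 X@[XO/OO/XX/XX/OO] terminal +0; root [../OO/../XX/..] d6

value(../OO/../XX/.., X) = 0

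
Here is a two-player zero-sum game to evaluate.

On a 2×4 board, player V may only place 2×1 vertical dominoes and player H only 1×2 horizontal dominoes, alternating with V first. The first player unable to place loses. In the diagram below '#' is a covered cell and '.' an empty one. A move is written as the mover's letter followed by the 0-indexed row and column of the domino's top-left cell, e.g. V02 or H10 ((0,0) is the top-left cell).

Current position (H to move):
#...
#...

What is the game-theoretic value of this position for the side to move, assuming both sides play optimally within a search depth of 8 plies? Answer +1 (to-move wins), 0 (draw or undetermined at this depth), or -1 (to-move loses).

value(#.../#..., H) = +1

[#.../#...] H move#1: H01:+1/###./#...*, H02:+1/#.##/#..., H11:+1/#.../###., H12:+1/#.../#.##
[###./#...] V move#2: V03:-1/####/#..#*
[####/#..#] H move#3: H11:+1/####/####*
[####/####] end (terminal -1, V#4); searched #.../#... to 8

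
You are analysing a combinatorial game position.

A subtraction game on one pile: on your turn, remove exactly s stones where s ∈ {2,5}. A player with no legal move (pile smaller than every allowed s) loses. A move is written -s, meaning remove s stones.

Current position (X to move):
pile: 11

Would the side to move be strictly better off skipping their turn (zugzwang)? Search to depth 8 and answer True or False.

zugzwang(11, X) = True

p1 X@[11]: -2[9]-1* -5[6]-1
p2 O@[9]: -2[7]+1* -5[4]+1
p3 X@[7]: -2[5]-1* -5[2]-1
p4 O@[5]: -2[3]-1 -5[0]+1*
p5 X@[0] terminal -1; root [11] d8
if X skipped the turn, O would face:
~ p1 O@[11]: -2[9]-1* -5[6]-1
~ p2 X@[9]: -2[7]+1* -5[4]+1
~ p3 O@[7]: -2[5]-1* -5[2]-1
~ p4 X@[5]: -2[3]-1 -5[0]+1*
~ p5 O@[0] terminal -1; root [11] d8
compare (X): move=-1 vs pass=+1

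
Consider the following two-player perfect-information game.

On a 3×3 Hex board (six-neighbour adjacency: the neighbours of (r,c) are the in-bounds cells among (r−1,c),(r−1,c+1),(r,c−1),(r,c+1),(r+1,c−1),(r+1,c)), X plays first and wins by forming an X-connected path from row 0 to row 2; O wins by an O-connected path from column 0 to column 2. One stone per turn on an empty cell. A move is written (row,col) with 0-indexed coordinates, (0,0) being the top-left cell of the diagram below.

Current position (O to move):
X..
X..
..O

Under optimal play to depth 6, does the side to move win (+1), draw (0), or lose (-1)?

[X../X../..O] O move#1: (0,1):-1/XO./X../..O, (0,2):-1/X.O/X../..O, (1,1):-1/X../XO./..O, (1,2):-1/X../X.O/..O, (2,0):+1/X../X../O.O*, (2,1):-1/X../X../.OO
[X../X../O.O] X move#2: (0,1):-1/XX./X../O.O*, (0,2):-1/X.X/X../O.O, (1,1):-1/X../XX./O.O, (1,2):-1/X../X.X/O.O, (2,1):-1/X../X../OXO
[XX./X../O.O] O move#3: (0,2):+1/XXO/X../O.O*, (1,1):+1/XX./XO./O.O, (1,2):+1/XX./X.O/O.O, (2,1):+1/XX./X../OOO
[XXO/X../O.O] X move#4: (1,1):-1/XXO/XX./O.O*, (1,2):-1/XXO/X.X/O.O, (2,1):-1/XXO/X../OXO
[XXO/XX./O.O] O move#5: (1,2):-1/XXO/XXO/O.O, (2,1):+1/XXO/XX./OOO*
[XXO/XX./OOO] end (terminal -1, X#6); searched X../X../..O to 6

value(X../X../..O, O) = +1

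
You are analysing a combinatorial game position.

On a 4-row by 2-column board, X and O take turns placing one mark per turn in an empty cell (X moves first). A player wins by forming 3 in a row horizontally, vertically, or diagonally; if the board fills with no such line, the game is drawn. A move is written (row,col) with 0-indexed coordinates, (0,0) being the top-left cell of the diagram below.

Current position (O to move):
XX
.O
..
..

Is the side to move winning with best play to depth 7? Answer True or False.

ply 1, O at XX/.O/../.. | (1,0)=+0→XX/OO/../..*; (2,0)=+0→XX/.O/O./..; (2,1)=+0→XX/.O/.O/..; (3,0)=+0→XX/.O/../O.; (3,1)=+0→XX/.O/../.O
ply 2, X at XX/OO/../.. | (2,0)=+0→XX/OO/X./..*; (2,1)=+0→XX/OO/.X/..; (3,0)=+0→XX/OO/../X.; (3,1)=+0→XX/OO/../.X
ply 3, O at XX/OO/X./.. | (2,1)=+0→XX/OO/XO/..*; (3,0)=+0→XX/OO/X./O.; (3,1)=+0→XX/OO/X./.O
ply 4, X at XX/OO/XO/.. | (3,0)=-1→XX/OO/XO/X.; (3,1)=+0→XX/OO/XO/.X*
ply 5, O at XX/OO/XO/.X | (3,0)=+0→XX/OO/XO/OX*
ply 6: XX/OO/XO/OX is terminal +0 (X); from XX/.O/../.. depth 7

O winning at [XX/.O/../..]: False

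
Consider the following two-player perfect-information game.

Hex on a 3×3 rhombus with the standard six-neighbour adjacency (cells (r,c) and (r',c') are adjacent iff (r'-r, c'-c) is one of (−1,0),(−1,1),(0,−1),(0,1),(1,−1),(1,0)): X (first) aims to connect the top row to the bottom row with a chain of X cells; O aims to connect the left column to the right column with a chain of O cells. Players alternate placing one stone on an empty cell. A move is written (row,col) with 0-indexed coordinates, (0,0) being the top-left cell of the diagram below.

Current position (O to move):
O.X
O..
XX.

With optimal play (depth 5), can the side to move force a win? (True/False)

O winning at [O.X/O../XX.]: False

p1 O@[O.X/O../XX.]: (0,1)[OOX/O../XX.]-1* (1,1)[O.X/OO./XX.]-1 (1,2)[O.X/O.O/XX.]-1 (2,2)[O.X/O../XXO]-1
p2 X@[OOX/O../XX.]: (1,1)[OOX/OX./XX.]+1* (1,2)[OOX/O.X/XX.]+1 (2,2)[OOX/O../XXX]+1
p3 O@[OOX/OX./XX.] terminal -1; root [O.X/O../XX.] d5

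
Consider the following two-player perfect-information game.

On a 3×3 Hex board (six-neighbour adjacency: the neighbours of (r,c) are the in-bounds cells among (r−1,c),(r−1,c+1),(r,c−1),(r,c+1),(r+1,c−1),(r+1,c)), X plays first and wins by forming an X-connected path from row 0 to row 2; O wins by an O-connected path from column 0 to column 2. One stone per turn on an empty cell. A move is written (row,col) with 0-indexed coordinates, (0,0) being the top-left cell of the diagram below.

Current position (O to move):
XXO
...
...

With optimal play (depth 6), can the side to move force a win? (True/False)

p1 O@[XXO/.../...]: (1,0)[XXO/O../...]-1 (1,1)[XXO/.O./...]+1* (1,2)[XXO/..O/...]-1 (2,0)[XXO/.../O..]+1 (2,1)[XXO/.../.O.]-1 (2,2)[XXO/.../..O]-1
p2 X@[XXO/.O./...]: (1,0)[XXO/XO./...]-1* (1,2)[XXO/.OX/...]-1 (2,0)[XXO/.O./X..]-1 (2,1)[XXO/.O./.X.]-1 (2,2)[XXO/.O./..X]-1
p3 O@[XXO/XO./...]: (1,2)[XXO/XOO/...]-1 (2,0)[XXO/XO./O..]+1* (2,1)[XXO/XO./.O.]-1 (2,2)[XXO/XO./..O]-1
p4 X@[XXO/XO./O..] terminal -1; root [XXO/.../...] d6

O winning at [XXO/.../...]: True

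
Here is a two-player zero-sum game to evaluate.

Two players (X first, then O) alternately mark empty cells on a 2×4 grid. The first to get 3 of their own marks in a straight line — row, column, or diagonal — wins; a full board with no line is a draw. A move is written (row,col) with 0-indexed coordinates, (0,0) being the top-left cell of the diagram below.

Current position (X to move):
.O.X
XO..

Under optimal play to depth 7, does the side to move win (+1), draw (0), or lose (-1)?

value(.O.X/XO.., X) = 0

p1 X@[.O.X/XO..]: (0,0)[XO.X/XO..]+0* (0,2)[.OXX/XO..]+0 (1,2)[.O.X/XOX.]+0 (1,3)[.O.X/XO.X]+0
p2 O@[XO.X/XO..]: (0,2)[XOOX/XO..]+0* (1,2)[XO.X/XOO.]+0 (1,3)[XO.X/XO.O]+0
p3 X@[XOOX/XO..]: (1,2)[XOOX/XOX.]+0* (1,3)[XOOX/XO.X]+0
p4 O@[XOOX/XOX.]: (1,3)[XOOX/XOXO]+0*
p5 X@[XOOX/XOXO] terminal +0; root [.O.X/XO..] d7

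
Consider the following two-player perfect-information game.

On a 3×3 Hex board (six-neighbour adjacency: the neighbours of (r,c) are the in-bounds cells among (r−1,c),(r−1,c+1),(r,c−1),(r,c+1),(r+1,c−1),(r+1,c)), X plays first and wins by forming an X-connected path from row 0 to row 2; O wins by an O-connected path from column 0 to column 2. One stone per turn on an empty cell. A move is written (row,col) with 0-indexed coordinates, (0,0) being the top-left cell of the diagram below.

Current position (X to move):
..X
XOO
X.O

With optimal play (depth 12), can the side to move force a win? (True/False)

ply 1, X at ..X/XOO/X.O | (0,0)=+1→X.X/XOO/X.O*; (0,1)=+1→.XX/XOO/X.O; (2,1)=+1→..X/XOO/XXO
ply 2: X.X/XOO/X.O is terminal -1 (O); from ..X/XOO/X.O depth 12

X winning at [..X/XOO/X.O]: True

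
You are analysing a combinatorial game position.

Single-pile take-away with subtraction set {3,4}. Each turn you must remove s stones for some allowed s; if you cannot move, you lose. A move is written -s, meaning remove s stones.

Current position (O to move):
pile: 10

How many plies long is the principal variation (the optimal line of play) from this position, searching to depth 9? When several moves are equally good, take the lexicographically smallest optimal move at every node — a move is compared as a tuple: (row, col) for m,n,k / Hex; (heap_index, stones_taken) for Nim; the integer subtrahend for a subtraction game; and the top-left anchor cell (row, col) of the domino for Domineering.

[10] O move#1: -3:+1/7*, -4:-1/6
[7] X move#2: -3:-1/4*, -4:-1/3
[4] O move#3: -3:+1/1*, -4:+1/0
[1] end (terminal -1, X#4); searched 10 to 9

PV length from [10]: 3 plies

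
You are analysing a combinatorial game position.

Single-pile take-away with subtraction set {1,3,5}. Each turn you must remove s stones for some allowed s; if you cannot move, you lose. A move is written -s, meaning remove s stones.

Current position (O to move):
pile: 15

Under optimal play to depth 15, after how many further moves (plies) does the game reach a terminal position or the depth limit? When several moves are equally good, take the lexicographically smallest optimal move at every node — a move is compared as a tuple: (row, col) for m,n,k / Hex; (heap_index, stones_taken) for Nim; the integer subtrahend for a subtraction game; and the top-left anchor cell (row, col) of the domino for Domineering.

PV length from [15]: 15 plies

ply 1, O at 15 | -1=+1→14*; -3=+1→12; -5=+1→10
ply 2, X at 14 | -1=-1→13*; -3=-1→11; -5=-1→9
ply 3, O at 13 | -1=+1→12*; -3=+1→10; -5=+1→8
ply 4, X at 12 | -1=-1→11*; -3=-1→9; -5=-1→7
ply 5, O at 11 | -1=+1→10*; -3=+1→8; -5=+1→6
ply 6, X at 10 | -1=-1→9*; -3=-1→7; -5=-1→5
ply 7, O at 9 | -1=+1→8*; -3=+1→6; -5=+1→4
ply 8, X at 8 | -1=-1→7*; -3=-1→5; -5=-1→3
ply 9, O at 7 | -1=+1→6*; -3=+1→4; -5=+1→2
ply 10, X at 6 | -1=-1→5*; -3=-1→3; -5=-1→1
ply 11, O at 5 | -1=+1→4*; -3=+1→2; -5=+1→0
ply 12, X at 4 | -1=-1→3*; -3=-1→1
ply 13, O at 3 | -1=+1→2*; -3=+1→0
ply 14, X at 2 | -1=-1→1*
ply 15, O at 1 | -1=+1→0*
ply 16: 0 is terminal -1 (X); from 15 depth 15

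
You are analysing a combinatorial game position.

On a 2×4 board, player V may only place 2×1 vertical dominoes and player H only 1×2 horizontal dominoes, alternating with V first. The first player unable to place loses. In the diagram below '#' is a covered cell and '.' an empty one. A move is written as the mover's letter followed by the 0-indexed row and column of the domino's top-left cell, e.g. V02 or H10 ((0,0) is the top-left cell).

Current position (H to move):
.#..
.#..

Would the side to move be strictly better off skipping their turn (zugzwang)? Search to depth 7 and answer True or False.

zugzwang(.#../.#.., H) = False

ply 1, H at .#../.#.. | H02=+1→.###/.#..*; H12=+1→.#../.###
ply 2, V at .###/.#.. | V00=-1→####/##..*
ply 3, H at ####/##.. | H12=+1→####/####*
ply 4: ####/#### is terminal -1 (V); from .#../.#.. depth 7
if H skipped the turn, V would face:
~ ply 1, V at .#../.#.. | V00=-1→##../##..; V02=+1→.##./.##.*; V03=+1→.#.#/.#.#
~ ply 2: .##./.##. is terminal -1 (H); from .#../.#.. depth 7
compare (H): move=+1 vs pass=-1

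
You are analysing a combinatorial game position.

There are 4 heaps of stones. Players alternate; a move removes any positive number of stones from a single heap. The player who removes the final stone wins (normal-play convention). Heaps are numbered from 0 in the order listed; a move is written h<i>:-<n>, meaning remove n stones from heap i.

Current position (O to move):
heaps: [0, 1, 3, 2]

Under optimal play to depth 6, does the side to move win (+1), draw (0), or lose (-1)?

value((0,1,3,2), O) = -1

p1 O@[(0,1,3,2)]: h1:-1[(0,0,3,2)]-1* h2:-1[(0,1,2,2)]-1 h2:-2[(0,1,1,2)]-1 h2:-3[(0,1,0,2)]-1 h3:-1[(0,1,3,1)]-1 h3:-2[(0,1,3,0)]-1
p2 X@[(0,0,3,2)]: h2:-1[(0,0,2,2)]+1* h2:-2[(0,0,1,2)]-1 h2:-3[(0,0,0,2)]-1 h3:-1[(0,0,3,1)]-1 h3:-2[(0,0,3,0)]-1
p3 O@[(0,0,2,2)]: h2:-1[(0,0,1,2)]-1* h2:-2[(0,0,0,2)]-1 h3:-1[(0,0,2,1)]-1 h3:-2[(0,0,2,0)]-1
p4 X@[(0,0,1,2)]: h2:-1[(0,0,0,2)]-1 h3:-1[(0,0,1,1)]+1* h3:-2[(0,0,1,0)]-1
p5 O@[(0,0,1,1)]: h2:-1[(0,0,0,1)]-1* h3:-1[(0,0,1,0)]-1
p6 X@[(0,0,0,1)]: h3:-1[(0,0,0,0)]+1*
p7 O@[(0,0,0,0)] terminal -1; root [(0,1,3,2)] d6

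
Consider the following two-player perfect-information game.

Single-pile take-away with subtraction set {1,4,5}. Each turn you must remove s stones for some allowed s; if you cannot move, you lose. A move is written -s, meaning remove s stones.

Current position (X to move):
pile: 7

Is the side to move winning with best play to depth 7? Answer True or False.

X winning at [7]: True

[7] X move#1: -1:-1/6, -4:-1/3, -5:+1/2*
[2] O move#2: -1:-1/1*
[1] X move#3: -1:+1/0*
[0] end (terminal -1, O#4); searched 7 to 7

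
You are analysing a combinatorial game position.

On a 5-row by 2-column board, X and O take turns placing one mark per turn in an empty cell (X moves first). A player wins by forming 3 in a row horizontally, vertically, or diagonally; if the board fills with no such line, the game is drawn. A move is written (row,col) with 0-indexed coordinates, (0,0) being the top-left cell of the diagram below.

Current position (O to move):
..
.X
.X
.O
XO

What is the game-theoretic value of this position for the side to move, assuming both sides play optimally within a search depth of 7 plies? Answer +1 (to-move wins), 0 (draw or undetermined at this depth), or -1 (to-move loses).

value(../.X/.X/.O/XO, O) = 0

ply 1, O at ../.X/.X/.O/XO | (0,0)=-1→O./.X/.X/.O/XO; (0,1)=+0→.O/.X/.X/.O/XO*; (1,0)=-1→../OX/.X/.O/XO; (2,0)=-1→../.X/OX/.O/XO; (3,0)=-1→../.X/.X/OO/XO
ply 2, X at .O/.X/.X/.O/XO | (0,0)=+0→XO/.X/.X/.O/XO*; (1,0)=+0→.O/XX/.X/.O/XO; (2,0)=+0→.O/.X/XX/.O/XO; (3,0)=+0→.O/.X/.X/XO/XO
ply 3, O at XO/.X/.X/.O/XO | (1,0)=+0→XO/OX/.X/.O/XO*; (2,0)=+0→XO/.X/OX/.O/XO; (3,0)=+0→XO/.X/.X/OO/XO
ply 4, X at XO/OX/.X/.O/XO | (2,0)=+0→XO/OX/XX/.O/XO*; (3,0)=+0→XO/OX/.X/XO/XO
ply 5, O at XO/OX/XX/.O/XO | (3,0)=+0→XO/OX/XX/OO/XO*
ply 6: XO/OX/XX/OO/XO is terminal +0 (X); from ../.X/.X/.O/XO depth 7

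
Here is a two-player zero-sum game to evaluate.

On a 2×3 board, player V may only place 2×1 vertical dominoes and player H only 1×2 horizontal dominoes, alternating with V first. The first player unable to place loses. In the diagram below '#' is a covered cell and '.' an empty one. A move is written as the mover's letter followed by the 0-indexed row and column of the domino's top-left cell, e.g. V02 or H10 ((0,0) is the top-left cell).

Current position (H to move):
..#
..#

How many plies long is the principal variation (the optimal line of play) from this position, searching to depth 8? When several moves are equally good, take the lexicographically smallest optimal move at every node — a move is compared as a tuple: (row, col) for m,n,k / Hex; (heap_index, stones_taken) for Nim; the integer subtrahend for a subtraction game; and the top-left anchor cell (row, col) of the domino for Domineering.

[..#/..#] H move#1: H00:+1/###/..#*, H10:+1/..#/###
[###/..#] end (terminal -1, V#2); searched ..#/..# to 8

PV length from [..#/..#]: 1 ply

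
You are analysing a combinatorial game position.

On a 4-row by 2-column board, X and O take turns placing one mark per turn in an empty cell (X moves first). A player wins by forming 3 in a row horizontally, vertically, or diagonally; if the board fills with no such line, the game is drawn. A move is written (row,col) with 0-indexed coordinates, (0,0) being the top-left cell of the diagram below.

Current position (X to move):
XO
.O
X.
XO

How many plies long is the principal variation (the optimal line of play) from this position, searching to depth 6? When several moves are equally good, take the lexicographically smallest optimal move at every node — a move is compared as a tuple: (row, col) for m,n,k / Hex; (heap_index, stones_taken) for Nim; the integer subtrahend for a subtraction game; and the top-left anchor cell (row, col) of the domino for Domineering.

PV length from [XO/.O/X./XO]: 1 ply

p1 X@[XO/.O/X./XO]: (1,0)[XO/XO/X./XO]+1* (2,1)[XO/.O/XX/XO]+0
p2 O@[XO/XO/X./XO] terminal -1; root [XO/.O/X./XO] d6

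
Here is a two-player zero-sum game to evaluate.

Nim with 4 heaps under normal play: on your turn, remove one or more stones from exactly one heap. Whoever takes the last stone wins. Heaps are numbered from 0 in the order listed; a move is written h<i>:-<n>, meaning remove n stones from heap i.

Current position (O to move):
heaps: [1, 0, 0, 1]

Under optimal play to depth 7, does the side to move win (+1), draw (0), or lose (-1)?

value((1,0,0,1), O) = -1

p1 O@[(1,0,0,1)]: h0:-1[(0,0,0,1)]-1* h3:-1[(1,0,0,0)]-1
p2 X@[(0,0,0,1)]: h3:-1[(0,0,0,0)]+1*
p3 O@[(0,0,0,0)] terminal -1; root [(1,0,0,1)] d7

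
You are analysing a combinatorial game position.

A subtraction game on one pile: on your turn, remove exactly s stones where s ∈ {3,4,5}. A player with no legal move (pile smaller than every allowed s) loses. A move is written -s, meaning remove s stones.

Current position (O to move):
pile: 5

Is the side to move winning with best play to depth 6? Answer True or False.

[5] O move#1: -3:+1/2*, -4:+1/1, -5:+1/0
[2] end (terminal -1, X#2); searched 5 to 6

O winning at [5]: True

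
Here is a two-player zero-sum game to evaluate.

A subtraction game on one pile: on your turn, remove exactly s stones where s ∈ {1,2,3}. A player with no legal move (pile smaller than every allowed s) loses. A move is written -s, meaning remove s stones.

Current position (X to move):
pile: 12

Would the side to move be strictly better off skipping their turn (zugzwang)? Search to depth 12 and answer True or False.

[12] X move#1: -1:-1/11*, -2:-1/10, -3:-1/9
[11] O move#2: -1:-1/10, -2:-1/9, -3:+1/8*
[8] X move#3: -1:-1/7*, -2:-1/6, -3:-1/5
[7] O move#4: -1:-1/6, -2:-1/5, -3:+1/4*
[4] X move#5: -1:-1/3*, -2:-1/2, -3:-1/1
[3] O move#6: -1:-1/2, -2:-1/1, -3:+1/0*
[0] end (terminal -1, X#7); searched 12 to 12
pass branch (O moves first from the same position):
  | [12] O move#1: -1:-1/11*, -2:-1/10, -3:-1/9
  | [11] X move#2: -1:-1/10, -2:-1/9, -3:+1/8*
  | [8] O move#3: -1:-1/7*, -2:-1/6, -3:-1/5
  | [7] X move#4: -1:-1/6, -2:-1/5, -3:+1/4*
  | [4] O move#5: -1:-1/3*, -2:-1/2, -3:-1/1
  | [3] X move#6: -1:-1/2, -2:-1/1, -3:+1/0*
  | [0] end (terminal -1, O#7); searched 12 to 12
X moving scores -1; X passing scores +1

zugzwang(12, X) = True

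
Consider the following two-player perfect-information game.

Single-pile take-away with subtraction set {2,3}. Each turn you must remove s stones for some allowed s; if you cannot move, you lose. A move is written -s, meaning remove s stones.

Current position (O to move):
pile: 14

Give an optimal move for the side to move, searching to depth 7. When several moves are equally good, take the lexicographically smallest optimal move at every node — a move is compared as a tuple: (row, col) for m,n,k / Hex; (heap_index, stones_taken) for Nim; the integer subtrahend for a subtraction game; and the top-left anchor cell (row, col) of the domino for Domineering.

[14] O move#1: -2:-1/12, -3:+1/11*
[11] X move#2: -2:-1/9*, -3:-1/8
[9] O move#3: -2:-1/7, -3:+1/6*
[6] X move#4: -2:-1/4*, -3:-1/3
[4] O move#5: -2:-1/2, -3:+1/1*
[1] end (terminal -1, X#6); searched 14 to 7

O's best at [14]: -3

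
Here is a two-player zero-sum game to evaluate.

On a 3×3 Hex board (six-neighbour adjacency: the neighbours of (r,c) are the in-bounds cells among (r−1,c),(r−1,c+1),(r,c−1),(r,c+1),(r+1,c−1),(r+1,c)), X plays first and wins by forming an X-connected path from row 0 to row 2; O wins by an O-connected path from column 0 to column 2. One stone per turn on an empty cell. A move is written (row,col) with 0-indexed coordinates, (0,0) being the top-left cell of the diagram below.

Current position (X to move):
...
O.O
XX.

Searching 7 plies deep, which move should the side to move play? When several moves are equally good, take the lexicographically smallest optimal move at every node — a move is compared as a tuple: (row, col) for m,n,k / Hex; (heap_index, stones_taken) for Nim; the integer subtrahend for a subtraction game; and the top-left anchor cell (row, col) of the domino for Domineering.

ply 1, X at .../O.O/XX. | (0,0)=-1→X../O.O/XX.; (0,1)=-1→.X./O.O/XX.; (0,2)=-1→..X/O.O/XX.; (1,1)=+1→.../OXO/XX.*; (2,2)=-1→.../O.O/XXX
ply 2, O at .../OXO/XX. | (0,0)=-1→O../OXO/XX.*; (0,1)=-1→.O./OXO/XX.; (0,2)=-1→..O/OXO/XX.; (2,2)=-1→.../OXO/XXO
ply 3, X at O../OXO/XX. | (0,1)=+1→OX./OXO/XX.*; (0,2)=+1→O.X/OXO/XX.; (2,2)=+1→O../OXO/XXX
ply 4: OX./OXO/XX. is terminal -1 (O); from .../O.O/XX. depth 7

X's best at [.../O.O/XX.]: (1,1)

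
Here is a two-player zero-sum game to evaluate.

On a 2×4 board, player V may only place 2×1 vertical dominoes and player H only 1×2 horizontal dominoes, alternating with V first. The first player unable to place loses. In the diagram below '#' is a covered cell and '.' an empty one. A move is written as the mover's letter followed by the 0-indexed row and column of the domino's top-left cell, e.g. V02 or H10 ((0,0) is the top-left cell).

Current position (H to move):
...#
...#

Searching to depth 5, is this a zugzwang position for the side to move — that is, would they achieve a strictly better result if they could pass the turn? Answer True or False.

zugzwang(...#/...#, H) = False

ply 1, H at ...#/...# | H00=+1→##.#/...#*; H01=+1→.###/...#; H10=+1→...#/##.#; H11=+1→...#/.###
ply 2, V at ##.#/...# | V02=-1→####/..##*
ply 3, H at ####/..## | H10=+1→####/####*
ply 4: ####/#### is terminal -1 (V); from ...#/...# depth 5
pass branch (V moves first from the same position):
  | ply 1, V at ...#/...# | V00=-1→#..#/#..#; V01=+1→.#.#/.#.#*; V02=-1→..##/..##
  | ply 2: .#.#/.#.# is terminal -1 (H); from ...#/...# depth 5
H moving scores +1; H passing scores -1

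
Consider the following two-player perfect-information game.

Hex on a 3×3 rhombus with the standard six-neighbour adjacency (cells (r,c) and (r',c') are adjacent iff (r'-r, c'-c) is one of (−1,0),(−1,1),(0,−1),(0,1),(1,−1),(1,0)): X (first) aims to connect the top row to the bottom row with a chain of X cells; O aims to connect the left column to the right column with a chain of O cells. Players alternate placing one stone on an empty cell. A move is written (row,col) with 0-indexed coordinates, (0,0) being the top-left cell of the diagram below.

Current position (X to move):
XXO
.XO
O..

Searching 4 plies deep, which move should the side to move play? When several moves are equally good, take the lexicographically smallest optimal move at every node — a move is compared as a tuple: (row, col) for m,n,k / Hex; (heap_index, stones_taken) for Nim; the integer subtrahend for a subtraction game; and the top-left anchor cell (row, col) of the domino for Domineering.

X's best at [XXO/.XO/O..]: (2,1)

p1 X@[XXO/.XO/O..]: (1,0)[XXO/XXO/O..]-1 (2,1)[XXO/.XO/OX.]+1* (2,2)[XXO/.XO/O.X]-1
p2 O@[XXO/.XO/OX.] terminal -1; root [XXO/.XO/O..] d4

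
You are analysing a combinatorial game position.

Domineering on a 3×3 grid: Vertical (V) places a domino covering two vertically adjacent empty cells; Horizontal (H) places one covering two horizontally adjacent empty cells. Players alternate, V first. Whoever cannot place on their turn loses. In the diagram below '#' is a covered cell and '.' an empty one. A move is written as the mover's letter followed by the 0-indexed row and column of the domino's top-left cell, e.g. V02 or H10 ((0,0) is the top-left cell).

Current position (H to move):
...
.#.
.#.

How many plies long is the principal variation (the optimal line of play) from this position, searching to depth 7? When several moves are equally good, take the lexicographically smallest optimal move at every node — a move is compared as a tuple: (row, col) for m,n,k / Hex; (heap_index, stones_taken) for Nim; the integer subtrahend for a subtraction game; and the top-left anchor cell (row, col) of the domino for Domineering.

ply 1, H at .../.#./.#. | H00=-1→##./.#./.#.*; H01=-1→.##/.#./.#.
ply 2, V at ##./.#./.#. | V02=+1→###/.##/.#.*; V10=+1→##./##./##.; V12=+1→##./.##/.##
ply 3: ###/.##/.#. is terminal -1 (H); from .../.#./.#. depth 7

PV length from [.../.#./.#.]: 2 plies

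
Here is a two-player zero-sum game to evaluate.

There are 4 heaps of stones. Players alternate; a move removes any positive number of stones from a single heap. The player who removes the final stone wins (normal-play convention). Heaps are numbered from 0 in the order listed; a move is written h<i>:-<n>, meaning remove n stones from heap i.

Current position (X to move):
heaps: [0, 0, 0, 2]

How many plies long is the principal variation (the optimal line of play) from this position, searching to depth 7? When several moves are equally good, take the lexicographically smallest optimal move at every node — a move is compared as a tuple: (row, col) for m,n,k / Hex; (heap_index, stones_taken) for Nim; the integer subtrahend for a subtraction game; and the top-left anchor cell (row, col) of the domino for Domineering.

ply 1, X at (0,0,0,2) | h3:-1=-1→(0,0,0,1); h3:-2=+1→(0,0,0,0)*
ply 2: (0,0,0,0) is terminal -1 (O); from (0,0,0,2) depth 7

PV length from [(0,0,0,2)]: 1 ply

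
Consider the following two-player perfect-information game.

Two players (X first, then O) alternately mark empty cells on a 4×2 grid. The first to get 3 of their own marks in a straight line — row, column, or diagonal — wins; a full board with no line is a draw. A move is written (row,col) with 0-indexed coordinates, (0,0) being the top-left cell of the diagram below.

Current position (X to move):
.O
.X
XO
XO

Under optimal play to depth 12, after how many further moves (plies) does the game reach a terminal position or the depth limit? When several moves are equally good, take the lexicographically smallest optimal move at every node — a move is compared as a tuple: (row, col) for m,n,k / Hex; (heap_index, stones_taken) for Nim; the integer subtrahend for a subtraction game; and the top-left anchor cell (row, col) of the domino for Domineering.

PV length from [.O/.X/XO/XO]: 1 ply

p1 X@[.O/.X/XO/XO]: (0,0)[XO/.X/XO/XO]+0 (1,0)[.O/XX/XO/XO]+1*
p2 O@[.O/XX/XO/XO] terminal -1; root [.O/.X/XO/XO] d12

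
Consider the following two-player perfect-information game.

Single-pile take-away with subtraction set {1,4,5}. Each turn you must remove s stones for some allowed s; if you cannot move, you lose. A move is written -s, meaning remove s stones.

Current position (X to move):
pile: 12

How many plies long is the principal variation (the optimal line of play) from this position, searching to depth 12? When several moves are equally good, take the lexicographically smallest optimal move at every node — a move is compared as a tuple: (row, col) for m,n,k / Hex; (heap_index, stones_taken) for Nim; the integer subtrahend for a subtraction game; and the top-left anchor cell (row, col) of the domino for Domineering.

PV length from [12]: 5 plies

ply 1, X at 12 | -1=-1→11; -4=+1→8*; -5=-1→7
ply 2, O at 8 | -1=-1→7*; -4=-1→4; -5=-1→3
ply 3, X at 7 | -1=-1→6; -4=-1→3; -5=+1→2*
ply 4, O at 2 | -1=-1→1*
ply 5, X at 1 | -1=+1→0*
ply 6: 0 is terminal -1 (O); from 12 depth 12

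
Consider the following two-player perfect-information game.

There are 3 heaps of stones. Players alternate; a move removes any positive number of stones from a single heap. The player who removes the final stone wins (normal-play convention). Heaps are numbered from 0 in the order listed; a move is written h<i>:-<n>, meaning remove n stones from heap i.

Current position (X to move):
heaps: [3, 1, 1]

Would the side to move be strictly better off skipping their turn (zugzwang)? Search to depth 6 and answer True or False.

zugzwang((3,1,1), X) = False

[(3,1,1)] X move#1: h0:-1:-1/(2,1,1), h0:-2:-1/(1,1,1), h0:-3:+1/(0,1,1)*, h1:-1:-1/(3,0,1), h2:-1:-1/(3,1,0)
[(0,1,1)] O move#2: h1:-1:-1/(0,0,1)*, h2:-1:-1/(0,1,0)
[(0,0,1)] X move#3: h2:-1:+1/(0,0,0)*
[(0,0,0)] end (terminal -1, O#4); searched (3,1,1) to 6
suppose X passes — search the same position with O to move:
pass> [(3,1,1)] O move#1: h0:-1:-1/(2,1,1), h0:-2:-1/(1,1,1), h0:-3:+1/(0,1,1)*, h1:-1:-1/(3,0,1), h2:-1:-1/(3,1,0)
pass> [(0,1,1)] X move#2: h1:-1:-1/(0,0,1)*, h2:-1:-1/(0,1,0)
pass> [(0,0,1)] O move#3: h2:-1:+1/(0,0,0)*
pass> [(0,0,0)] end (terminal -1, X#4); searched (3,1,1) to 6
for X: play +1, pass -1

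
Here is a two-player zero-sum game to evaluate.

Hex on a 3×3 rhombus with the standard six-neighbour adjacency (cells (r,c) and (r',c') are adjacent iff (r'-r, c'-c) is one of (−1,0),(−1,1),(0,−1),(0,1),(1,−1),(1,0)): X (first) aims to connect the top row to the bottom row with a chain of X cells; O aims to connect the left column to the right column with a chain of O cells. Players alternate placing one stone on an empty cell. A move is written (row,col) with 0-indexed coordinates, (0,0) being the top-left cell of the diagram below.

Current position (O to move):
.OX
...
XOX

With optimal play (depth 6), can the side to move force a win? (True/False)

O winning at [.OX/.../XOX]: False

ply 1, O at .OX/.../XOX | (0,0)=-1→OOX/.../XOX*; (1,0)=-1→.OX/O../XOX; (1,1)=-1→.OX/.O./XOX; (1,2)=-1→.OX/..O/XOX
ply 2, X at OOX/.../XOX | (1,0)=+1→OOX/X../XOX*; (1,1)=+1→OOX/.X./XOX; (1,2)=+1→OOX/..X/XOX
ply 3, O at OOX/X../XOX | (1,1)=-1→OOX/XO./XOX*; (1,2)=-1→OOX/X.O/XOX
ply 4, X at OOX/XO./XOX | (1,2)=+1→OOX/XOX/XOX*
ply 5: OOX/XOX/XOX is terminal -1 (O); from .OX/.../XOX depth 6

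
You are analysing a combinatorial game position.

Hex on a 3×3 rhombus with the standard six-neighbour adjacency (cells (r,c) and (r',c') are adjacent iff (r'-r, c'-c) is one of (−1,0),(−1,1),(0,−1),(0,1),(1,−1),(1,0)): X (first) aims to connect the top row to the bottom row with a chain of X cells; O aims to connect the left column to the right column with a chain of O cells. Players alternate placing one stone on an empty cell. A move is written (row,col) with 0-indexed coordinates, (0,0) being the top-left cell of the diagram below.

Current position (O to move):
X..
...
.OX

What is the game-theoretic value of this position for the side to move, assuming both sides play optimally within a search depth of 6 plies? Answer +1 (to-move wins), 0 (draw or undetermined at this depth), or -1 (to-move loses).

value(X../.../.OX, O) = +1

ply 1, O at X../.../.OX | (0,1)=-1→XO./.../.OX; (0,2)=-1→X.O/.../.OX; (1,0)=-1→X../O../.OX; (1,1)=+1→X../.O./.OX*; (1,2)=-1→X../..O/.OX; (2,0)=-1→X../.../OOX
ply 2, X at X../.O./.OX | (0,1)=-1→XX./.O./.OX*; (0,2)=-1→X.X/.O./.OX; (1,0)=-1→X../XO./.OX; (1,2)=-1→X../.OX/.OX; (2,0)=-1→X../.O./XOX
ply 3, O at XX./.O./.OX | (0,2)=+1→XXO/.O./.OX*; (1,0)=+1→XX./OO./.OX; (1,2)=+1→XX./.OO/.OX; (2,0)=+1→XX./.O./OOX
ply 4, X at XXO/.O./.OX | (1,0)=-1→XXO/XO./.OX*; (1,2)=-1→XXO/.OX/.OX; (2,0)=-1→XXO/.O./XOX
ply 5, O at XXO/XO./.OX | (1,2)=-1→XXO/XOO/.OX; (2,0)=+1→XXO/XO./OOX*
ply 6: XXO/XO./OOX is terminal -1 (X); from X../.../.OX depth 6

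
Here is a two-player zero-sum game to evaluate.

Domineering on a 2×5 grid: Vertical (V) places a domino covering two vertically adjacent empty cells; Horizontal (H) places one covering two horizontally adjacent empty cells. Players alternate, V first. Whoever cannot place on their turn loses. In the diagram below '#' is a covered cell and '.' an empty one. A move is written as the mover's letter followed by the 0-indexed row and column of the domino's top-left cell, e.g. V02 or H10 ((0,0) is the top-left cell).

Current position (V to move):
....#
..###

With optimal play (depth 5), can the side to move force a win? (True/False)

[....#/..###] V move#1: V00:-1/#...#/#.###, V01:+1/.#..#/.####*
[.#..#/.####] H move#2: H02:-1/.####/.####*
[.####/.####] V move#3: V00:+1/#####/#####*
[#####/#####] end (terminal -1, H#4); searched ....#/..### to 5

V winning at [....#/..###]: True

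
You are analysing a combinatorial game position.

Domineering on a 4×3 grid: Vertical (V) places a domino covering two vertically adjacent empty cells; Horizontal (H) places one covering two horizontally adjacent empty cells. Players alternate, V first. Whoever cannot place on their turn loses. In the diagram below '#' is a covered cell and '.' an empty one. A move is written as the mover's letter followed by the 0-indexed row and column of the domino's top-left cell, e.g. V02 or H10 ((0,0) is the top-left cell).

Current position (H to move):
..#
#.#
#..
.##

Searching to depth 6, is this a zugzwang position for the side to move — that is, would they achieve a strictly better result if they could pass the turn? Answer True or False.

ply 1, H at ..#/#.#/#../.## | H00=-1→###/#.#/#../.##*; H21=-1→..#/#.#/###/.##
ply 2, V at ###/#.#/#../.## | V11=+1→###/###/##./.##*
ply 3: ###/###/##./.## is terminal -1 (H); from ..#/#.#/#../.## depth 6
if H skipped the turn, V would face:
~ ply 1, V at ..#/#.#/#../.## | V01=-1→.##/###/#../.##*; V11=-1→..#/###/##./.##
~ ply 2, H at .##/###/#../.## | H21=+1→.##/###/###/.##*
~ ply 3: .##/###/###/.## is terminal -1 (V); from ..#/#.#/#../.## depth 6
compare (H): move=-1 vs pass=+1

zugzwang(..#/#.#/#../.##, H) = True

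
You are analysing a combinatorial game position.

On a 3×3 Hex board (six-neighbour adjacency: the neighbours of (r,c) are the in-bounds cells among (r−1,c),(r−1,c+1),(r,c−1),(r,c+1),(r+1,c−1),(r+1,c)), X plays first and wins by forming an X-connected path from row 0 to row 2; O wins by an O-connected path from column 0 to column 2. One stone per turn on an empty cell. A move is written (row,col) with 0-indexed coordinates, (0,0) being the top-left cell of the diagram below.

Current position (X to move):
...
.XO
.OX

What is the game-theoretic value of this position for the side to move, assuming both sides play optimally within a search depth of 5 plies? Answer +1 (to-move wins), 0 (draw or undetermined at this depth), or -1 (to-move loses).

[.../.XO/.OX] X move#1: (0,0):-1/X../.XO/.OX, (0,1):-1/.X./.XO/.OX, (0,2):-1/..X/.XO/.OX, (1,0):-1/.../XXO/.OX, (2,0):+1/.../.XO/XOX*
[.../.XO/XOX] O move#2: (0,0):-1/O../.XO/XOX*, (0,1):-1/.O./.XO/XOX, (0,2):-1/..O/.XO/XOX, (1,0):-1/.../OXO/XOX
[O../.XO/XOX] X move#3: (0,1):+1/OX./.XO/XOX*, (0,2):+1/O.X/.XO/XOX, (1,0):+1/O../XXO/XOX
[OX./.XO/XOX] end (terminal -1, O#4); searched .../.XO/.OX to 5

value(.../.XO/.OX, X) = +1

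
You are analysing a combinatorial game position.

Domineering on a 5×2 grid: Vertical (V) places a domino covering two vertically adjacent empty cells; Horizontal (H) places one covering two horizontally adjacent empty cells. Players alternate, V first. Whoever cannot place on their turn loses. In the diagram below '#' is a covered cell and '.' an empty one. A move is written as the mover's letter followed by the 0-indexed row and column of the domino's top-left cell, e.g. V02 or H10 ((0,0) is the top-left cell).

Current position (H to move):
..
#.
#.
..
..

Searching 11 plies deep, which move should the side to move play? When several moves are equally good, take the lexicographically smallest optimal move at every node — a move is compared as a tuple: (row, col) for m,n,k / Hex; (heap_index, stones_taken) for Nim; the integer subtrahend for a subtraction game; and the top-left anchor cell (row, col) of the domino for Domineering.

H's best at [../#./#./../..]: H30

[../#./#./../..] H move#1: H00:-1/##/#./#./../.., H30:+1/../#./#./##/..*, H40:+1/../#./#./../##
[../#./#./##/..] V move#2: V01:-1/.#/##/#./##/..*, V11:-1/../##/##/##/..
[.#/##/#./##/..] H move#3: H40:+1/.#/##/#./##/##*
[.#/##/#./##/##] end (terminal -1, V#4); searched ../#./#./../.. to 11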